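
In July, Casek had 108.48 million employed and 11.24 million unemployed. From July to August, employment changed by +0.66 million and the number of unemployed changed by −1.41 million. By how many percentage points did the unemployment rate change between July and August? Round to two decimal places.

The unemployment rate changed by −1.13 percentage points.

July: labor force = 108.48 + 11.24 = 119.72; u = 11.24/119.72 = 9.39%.
August: labor force = 109.14 + 9.83 = 118.97; u = 9.83/118.97 = 8.26%.
Change = 8.26% − 9.39% = −1.13 pp.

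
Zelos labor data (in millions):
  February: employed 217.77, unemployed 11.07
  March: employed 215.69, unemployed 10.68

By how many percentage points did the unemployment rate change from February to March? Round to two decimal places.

February: labor force = 217.77 + 11.07 = 228.84; u = 11.07/228.84 = 4.84%.
March: labor force = 215.69 + 10.68 = 226.37; u = 10.68/226.37 = 4.72%.
Change = 4.72% − 4.84% = −0.12 pp.

The unemployment rate changed by −0.12 percentage points.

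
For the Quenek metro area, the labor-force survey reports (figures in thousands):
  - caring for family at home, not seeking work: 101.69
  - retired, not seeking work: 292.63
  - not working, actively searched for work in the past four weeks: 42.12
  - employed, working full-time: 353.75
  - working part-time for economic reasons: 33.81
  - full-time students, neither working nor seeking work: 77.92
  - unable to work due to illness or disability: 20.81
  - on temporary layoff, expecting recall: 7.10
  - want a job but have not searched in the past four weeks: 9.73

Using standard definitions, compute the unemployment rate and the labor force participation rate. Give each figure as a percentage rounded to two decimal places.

Unemployment rate ≈ 11.27%; labor force participation rate ≈ 46.49%.

Employed = 353.75 + 33.81 = 387.56 thousand (anyone who worked, including part-time for economic reasons, counts as employed).
Unemployed = 42.12 + 7.10 = 49.22 thousand (jobless and actively searching, or on temporary layoff).
Labor force = 387.56 + 49.22 = 436.78 thousand.
Not in labor force = 101.69 + 292.63 + 77.92 + 20.81 + 9.73 = 502.78 thousand (those not working and not actively searching are outside the labor force — including those who want a job but have given up searching).
Civilian working-age population = 436.78 + 502.78 = 939.56 thousand.
Unemployment rate = 49.22 / 436.78 = 11.27%.
Labor force participation rate = 436.78 / 939.56 = 46.49%.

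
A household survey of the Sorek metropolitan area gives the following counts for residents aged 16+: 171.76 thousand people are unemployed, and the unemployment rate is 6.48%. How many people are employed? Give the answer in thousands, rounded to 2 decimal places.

Labor force = U / u = 171.76 / 0.0648 ≈ 2,650.62 thousand.
Employed = labor force − unemployed = 2,650.62 − 171.76 = 2,478.86 thousand.

About 2,478.86 thousand are employed.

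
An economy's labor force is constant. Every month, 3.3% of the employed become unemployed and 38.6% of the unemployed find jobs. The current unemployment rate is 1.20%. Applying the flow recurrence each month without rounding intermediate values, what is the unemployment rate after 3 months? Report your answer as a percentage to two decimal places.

With a fixed labor force, u_{t+1} = u_t + s·(1−u_t) − f·u_t = u_t·(1−s−f) + s.
Here 1−s−f = 0.581 and s = 0.033.
u_1 = 0.012000 × 0.581 + 0.033 = 0.039972.
u_2 = 0.039972 × 0.581 + 0.033 = 0.056224.
u_3 = 0.056224 × 0.581 + 0.033 = 0.065666.

Unemployment rate after three months ≈ 6.57%.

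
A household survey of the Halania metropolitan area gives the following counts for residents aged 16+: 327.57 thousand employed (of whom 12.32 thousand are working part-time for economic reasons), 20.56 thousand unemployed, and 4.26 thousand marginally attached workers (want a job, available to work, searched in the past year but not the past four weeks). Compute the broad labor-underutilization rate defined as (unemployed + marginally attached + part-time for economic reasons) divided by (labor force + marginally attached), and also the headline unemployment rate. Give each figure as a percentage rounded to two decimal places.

Broad underutilization rate ≈ 10.54%; headline unemployment rate ≈ 5.91%.

Labor force = 327.57 + 20.56 = 348.13 thousand.
Numerator = 20.56 + 4.26 + 12.32 = 37.14 thousand.
Denominator = 348.13 + 4.26 = 352.39 thousand.
Broad rate = 37.14 / 352.39 = 10.54%.
Headline unemployment rate = 20.56 / 348.13 = 5.91%.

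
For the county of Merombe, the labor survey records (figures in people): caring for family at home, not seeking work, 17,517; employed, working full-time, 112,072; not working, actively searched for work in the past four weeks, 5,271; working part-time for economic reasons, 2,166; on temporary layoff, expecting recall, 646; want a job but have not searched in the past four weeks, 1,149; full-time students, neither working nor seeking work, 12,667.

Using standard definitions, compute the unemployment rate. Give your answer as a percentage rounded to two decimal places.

Employed = 112,072 + 2,166 = 114,238 (anyone who worked, including part-time for economic reasons, counts as employed).
Unemployed = 5,271 + 646 = 5,917 (jobless and actively searching, or on temporary layoff).
Labor force = 114,238 + 5,917 = 120,155.
Unemployment rate = 5,917 / 120,155 = 4.92%.

Unemployment rate ≈ 4.92%.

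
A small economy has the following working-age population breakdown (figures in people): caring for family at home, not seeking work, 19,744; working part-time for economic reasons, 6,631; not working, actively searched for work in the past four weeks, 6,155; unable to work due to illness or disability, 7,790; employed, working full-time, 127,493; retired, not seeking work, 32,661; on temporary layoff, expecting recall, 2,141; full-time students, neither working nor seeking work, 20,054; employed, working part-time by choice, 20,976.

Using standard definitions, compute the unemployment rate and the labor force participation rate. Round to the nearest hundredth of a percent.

Employed = 6,631 + 127,493 + 20,976 = 155,100 (anyone who worked, including part-time for economic reasons, counts as employed).
Unemployed = 6,155 + 2,141 = 8,296 (jobless and actively searching, or on temporary layoff).
Labor force = 155,100 + 8,296 = 163,396.
Not in labor force = 19,744 + 7,790 + 32,661 + 20,054 = 80,249 (those not working and not actively searching are outside the labor force).
Civilian working-age population = 163,396 + 80,249 = 243,645.
Unemployment rate = 8,296 / 163,396 = 5.08%.
Labor force participation rate = 163,396 / 243,645 = 67.06%.

Unemployment rate ≈ 5.08%; labor force participation rate ≈ 67.06%.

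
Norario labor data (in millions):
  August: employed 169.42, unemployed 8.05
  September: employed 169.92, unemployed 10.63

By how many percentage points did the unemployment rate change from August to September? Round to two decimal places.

August: labor force = 169.42 + 8.05 = 177.47; u = 8.05/177.47 = 4.54%.
September: labor force = 169.92 + 10.63 = 180.55; u = 10.63/180.55 = 5.89%.
Change = 5.89% − 4.54% = +1.35 pp.

The unemployment rate changed by +1.35 percentage points.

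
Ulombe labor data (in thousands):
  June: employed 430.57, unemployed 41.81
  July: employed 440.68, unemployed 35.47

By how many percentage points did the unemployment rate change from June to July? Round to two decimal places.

The unemployment rate changed by −1.40 percentage points.

June: labor force = 430.57 + 41.81 = 472.38; u = 41.81/472.38 = 8.85%.
July: labor force = 440.68 + 35.47 = 476.15; u = 35.47/476.15 = 7.45%.
Change = 7.45% − 8.85% = −1.40 pp.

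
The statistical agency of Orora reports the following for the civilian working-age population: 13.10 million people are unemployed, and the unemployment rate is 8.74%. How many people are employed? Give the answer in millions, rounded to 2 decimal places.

Labor force = U / u = 13.10 / 0.0874 ≈ 149.89 million.
Employed = labor force − unemployed = 149.89 − 13.10 = 136.79 million.

About 136.79 million are employed.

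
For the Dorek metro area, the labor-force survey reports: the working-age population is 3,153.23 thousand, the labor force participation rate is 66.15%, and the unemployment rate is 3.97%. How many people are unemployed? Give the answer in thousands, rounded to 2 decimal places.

Labor force = 0.6615 × 3,153.23 = 2,085.86 thousand.
Unemployed = 0.0397 × 2,085.86 ≈ 82.81 thousand.

About 82.81 thousand are unemployed.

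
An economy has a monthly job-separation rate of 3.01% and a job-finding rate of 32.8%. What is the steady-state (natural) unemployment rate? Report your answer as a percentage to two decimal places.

Steady-state unemployment rate ≈ 8.41%.

At steady state the flows balance: s·E = f·U, so U/(E+U) = s/(s+f).
u* = 3.01 / (3.01 + 32.8) = 3.01 / 35.81 = 8.41%.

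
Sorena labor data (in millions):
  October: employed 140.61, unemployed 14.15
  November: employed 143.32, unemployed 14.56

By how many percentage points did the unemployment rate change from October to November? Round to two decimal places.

October: labor force = 140.61 + 14.15 = 154.76; u = 14.15/154.76 = 9.14%.
November: labor force = 143.32 + 14.56 = 157.88; u = 14.56/157.88 = 9.22%.
Change = 9.22% − 9.14% = +0.08 pp.

The unemployment rate changed by +0.08 percentage points.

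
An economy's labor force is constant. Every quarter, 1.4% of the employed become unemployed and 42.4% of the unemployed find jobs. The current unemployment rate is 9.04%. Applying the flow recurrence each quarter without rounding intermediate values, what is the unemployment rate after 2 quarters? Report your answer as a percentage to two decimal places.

Unemployment rate after two quarters ≈ 5.04%.

With a fixed labor force, u_{t+1} = u_t + s·(1−u_t) − f·u_t = u_t·(1−s−f) + s.
Here 1−s−f = 0.562 and s = 0.014.
u_1 = 0.090400 × 0.562 + 0.014 = 0.064805.
u_2 = 0.064805 × 0.562 + 0.014 = 0.050420.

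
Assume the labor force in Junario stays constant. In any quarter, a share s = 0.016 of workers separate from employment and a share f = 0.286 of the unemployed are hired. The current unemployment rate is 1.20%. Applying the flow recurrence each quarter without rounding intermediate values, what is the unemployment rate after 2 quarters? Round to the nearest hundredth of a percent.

With a fixed labor force, u_{t+1} = u_t + s·(1−u_t) − f·u_t = u_t·(1−s−f) + s.
Here 1−s−f = 0.698 and s = 0.016.
u_1 = 0.012000 × 0.698 + 0.016 = 0.024376.
u_2 = 0.024376 × 0.698 + 0.016 = 0.033014.

Unemployment rate after two quarters ≈ 3.30%.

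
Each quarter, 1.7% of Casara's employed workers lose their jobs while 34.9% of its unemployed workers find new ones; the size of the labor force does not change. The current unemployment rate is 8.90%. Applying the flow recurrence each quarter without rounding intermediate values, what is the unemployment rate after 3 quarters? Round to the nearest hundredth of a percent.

Unemployment rate after three quarters ≈ 5.73%.

With a fixed labor force, u_{t+1} = u_t + s·(1−u_t) − f·u_t = u_t·(1−s−f) + s.
Here 1−s−f = 0.634 and s = 0.017.
u_1 = 0.089000 × 0.634 + 0.017 = 0.073426.
u_2 = 0.073426 × 0.634 + 0.017 = 0.063552.
u_3 = 0.063552 × 0.634 + 0.017 = 0.057292.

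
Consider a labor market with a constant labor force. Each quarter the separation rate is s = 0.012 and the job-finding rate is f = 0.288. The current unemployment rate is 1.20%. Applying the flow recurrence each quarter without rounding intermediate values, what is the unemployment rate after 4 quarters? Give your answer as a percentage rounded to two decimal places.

With a fixed labor force, u_{t+1} = u_t + s·(1−u_t) − f·u_t = u_t·(1−s−f) + s.
Here 1−s−f = 0.700 and s = 0.012.
u_1 = 0.012000 × 0.700 + 0.012 = 0.020400.
u_2 = 0.020400 × 0.700 + 0.012 = 0.026280.
u_3 = 0.026280 × 0.700 + 0.012 = 0.030396.
u_4 = 0.030396 × 0.700 + 0.012 = 0.033277.

Unemployment rate after four quarters ≈ 3.33%.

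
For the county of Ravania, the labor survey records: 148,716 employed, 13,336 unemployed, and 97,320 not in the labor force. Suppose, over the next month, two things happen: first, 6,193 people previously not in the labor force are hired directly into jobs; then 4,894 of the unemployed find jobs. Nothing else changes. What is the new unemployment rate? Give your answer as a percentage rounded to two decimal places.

Initially, labor force = 148,716 + 13,336 = 162,052, so u = 13,336/162,052 = 8.23%.
After the first change, employed and labor force both rise by 6,193; unemployed unchanged → E = 154,909, U = 13,336, labor force = 168,245.
After the second change, unemployed falls and employed rises by 4,894; labor force unchanged → E = 159,803, U = 8,442, labor force = 168,245.
New unemployment rate = 8,442 / 168,245 = 5.02%.

New unemployment rate ≈ 5.02%.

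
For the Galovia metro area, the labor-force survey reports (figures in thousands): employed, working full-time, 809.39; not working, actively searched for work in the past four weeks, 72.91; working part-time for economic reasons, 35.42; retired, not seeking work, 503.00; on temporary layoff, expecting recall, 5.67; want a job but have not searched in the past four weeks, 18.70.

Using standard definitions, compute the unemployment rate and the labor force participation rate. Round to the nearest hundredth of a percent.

Employed = 809.39 + 35.42 = 844.81 thousand (anyone who worked, including part-time for economic reasons, counts as employed).
Unemployed = 72.91 + 5.67 = 78.58 thousand (jobless and actively searching, or on temporary layoff).
Labor force = 844.81 + 78.58 = 923.39 thousand.
Not in labor force = 503.00 + 18.70 = 521.70 thousand (those not working and not actively searching are outside the labor force — including those who want a job but have given up searching).
Civilian working-age population = 923.39 + 521.70 = 1,445.09 thousand.
Unemployment rate = 78.58 / 923.39 = 8.51%.
Labor force participation rate = 923.39 / 1,445.09 = 63.90%.

Unemployment rate ≈ 8.51%; labor force participation rate ≈ 63.90%.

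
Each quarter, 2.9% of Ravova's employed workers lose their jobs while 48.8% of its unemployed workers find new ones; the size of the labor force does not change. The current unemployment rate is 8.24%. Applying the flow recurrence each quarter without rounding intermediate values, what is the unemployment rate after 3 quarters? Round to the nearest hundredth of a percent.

Unemployment rate after three quarters ≈ 5.91%.

With a fixed labor force, u_{t+1} = u_t + s·(1−u_t) − f·u_t = u_t·(1−s−f) + s.
Here 1−s−f = 0.483 and s = 0.029.
u_1 = 0.082400 × 0.483 + 0.029 = 0.068799.
u_2 = 0.068799 × 0.483 + 0.029 = 0.062230.
u_3 = 0.062230 × 0.483 + 0.029 = 0.059057.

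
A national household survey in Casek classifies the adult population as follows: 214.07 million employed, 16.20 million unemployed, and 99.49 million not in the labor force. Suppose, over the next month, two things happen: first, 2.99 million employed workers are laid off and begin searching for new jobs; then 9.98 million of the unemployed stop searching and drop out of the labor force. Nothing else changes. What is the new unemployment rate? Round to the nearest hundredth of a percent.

Initially, labor force = 214.07 + 16.20 = 230.27 million, so u = 16.20/230.27 = 7.04%.
After the first change, employed falls and unemployed rises by 2.99; labor force unchanged → E = 211.08, U = 19.19, labor force = 230.27 million.
After the second change, unemployed and labor force both fall by 9.98 → E = 211.08, U = 9.21, labor force = 220.29 million.
New unemployment rate = 9.21 / 220.29 = 4.18%.

New unemployment rate ≈ 4.18%.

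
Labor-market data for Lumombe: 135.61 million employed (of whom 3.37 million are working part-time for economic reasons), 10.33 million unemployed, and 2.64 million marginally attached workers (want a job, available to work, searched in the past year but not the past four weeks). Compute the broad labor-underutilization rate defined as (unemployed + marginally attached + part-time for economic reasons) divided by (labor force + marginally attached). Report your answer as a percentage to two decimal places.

Labor force = 135.61 + 10.33 = 145.94 million.
Numerator = 10.33 + 2.64 + 3.37 = 16.34 million.
Denominator = 145.94 + 2.64 = 148.58 million.
Broad rate = 16.34 / 148.58 = 11.00%.

Broad underutilization rate ≈ 11.00%.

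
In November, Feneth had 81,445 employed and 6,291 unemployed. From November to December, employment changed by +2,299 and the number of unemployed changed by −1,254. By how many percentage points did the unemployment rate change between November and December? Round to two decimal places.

November: labor force = 81,445 + 6,291 = 87,736; u = 6,291/87,736 = 7.17%.
December: labor force = 83,744 + 5,037 = 88,781; u = 5,037/88,781 = 5.67%.
Change = 5.67% − 7.17% = −1.50 pp.

The unemployment rate changed by −1.50 percentage points.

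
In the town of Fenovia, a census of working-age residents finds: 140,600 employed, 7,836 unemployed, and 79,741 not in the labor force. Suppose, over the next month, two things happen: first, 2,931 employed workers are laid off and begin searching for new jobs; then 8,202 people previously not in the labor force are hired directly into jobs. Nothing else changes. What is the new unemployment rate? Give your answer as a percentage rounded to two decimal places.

New unemployment rate ≈ 6.87%.

Initially, labor force = 140,600 + 7,836 = 148,436, so u = 7,836/148,436 = 5.28%.
After the first change, employed falls and unemployed rises by 2,931; labor force unchanged → E = 137,669, U = 10,767, labor force = 148,436.
After the second change, employed and labor force both rise by 8,202; unemployed unchanged → E = 145,871, U = 10,767, labor force = 156,638.
New unemployment rate = 10,767 / 156,638 = 6.87%.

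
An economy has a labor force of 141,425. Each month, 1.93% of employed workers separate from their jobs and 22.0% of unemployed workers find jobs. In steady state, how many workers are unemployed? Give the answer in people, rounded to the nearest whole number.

About 11,406 are unemployed in steady state.

Steady-state unemployment rate u* = s/(s+f) = 1.93/(1.93+22.0) = 0.080652.
Unemployed = u* × labor force = 0.080652 × 141,425 ≈ 11,406.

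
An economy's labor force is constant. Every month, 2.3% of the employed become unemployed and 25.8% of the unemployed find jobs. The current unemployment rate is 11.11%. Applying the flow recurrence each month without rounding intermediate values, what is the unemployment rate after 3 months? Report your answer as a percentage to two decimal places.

Unemployment rate after three months ≈ 9.27%.

With a fixed labor force, u_{t+1} = u_t + s·(1−u_t) − f·u_t = u_t·(1−s−f) + s.
Here 1−s−f = 0.719 and s = 0.023.
u_1 = 0.111100 × 0.719 + 0.023 = 0.102881.
u_2 = 0.102881 × 0.719 + 0.023 = 0.096971.
u_3 = 0.096971 × 0.719 + 0.023 = 0.092722.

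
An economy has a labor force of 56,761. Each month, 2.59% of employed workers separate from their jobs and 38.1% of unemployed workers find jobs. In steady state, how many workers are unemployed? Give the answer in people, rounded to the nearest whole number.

About 3,613 are unemployed in steady state.

Steady-state unemployment rate u* = s/(s+f) = 2.59/(2.59+38.1) = 0.063652.
Unemployed = u* × labor force = 0.063652 × 56,761 ≈ 3,613.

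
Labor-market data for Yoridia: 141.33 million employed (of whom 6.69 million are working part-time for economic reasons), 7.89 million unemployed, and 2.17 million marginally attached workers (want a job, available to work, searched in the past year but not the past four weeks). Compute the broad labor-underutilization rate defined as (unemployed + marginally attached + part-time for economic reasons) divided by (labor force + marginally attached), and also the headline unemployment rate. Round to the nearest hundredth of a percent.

Broad underutilization rate ≈ 11.06%; headline unemployment rate ≈ 5.29%.

Labor force = 141.33 + 7.89 = 149.22 million.
Numerator = 7.89 + 2.17 + 6.69 = 16.75 million.
Denominator = 149.22 + 2.17 = 151.39 million.
Broad rate = 16.75 / 151.39 = 11.06%.
Headline unemployment rate = 7.89 / 149.22 = 5.29%.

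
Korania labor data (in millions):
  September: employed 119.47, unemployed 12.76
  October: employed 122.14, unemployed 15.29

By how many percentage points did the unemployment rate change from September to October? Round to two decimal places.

September: labor force = 119.47 + 12.76 = 132.23; u = 12.76/132.23 = 9.65%.
October: labor force = 122.14 + 15.29 = 137.43; u = 15.29/137.43 = 11.13%.
Change = 11.13% − 9.65% = +1.48 pp.

The unemployment rate changed by +1.48 percentage points.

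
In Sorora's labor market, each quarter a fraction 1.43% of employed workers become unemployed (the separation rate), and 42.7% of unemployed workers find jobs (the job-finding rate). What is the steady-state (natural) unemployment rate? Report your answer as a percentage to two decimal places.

Steady-state unemployment rate ≈ 3.24%.

At steady state the flows balance: s·E = f·U, so U/(E+U) = s/(s+f).
u* = 1.43 / (1.43 + 42.7) = 1.43 / 44.13 = 3.24%.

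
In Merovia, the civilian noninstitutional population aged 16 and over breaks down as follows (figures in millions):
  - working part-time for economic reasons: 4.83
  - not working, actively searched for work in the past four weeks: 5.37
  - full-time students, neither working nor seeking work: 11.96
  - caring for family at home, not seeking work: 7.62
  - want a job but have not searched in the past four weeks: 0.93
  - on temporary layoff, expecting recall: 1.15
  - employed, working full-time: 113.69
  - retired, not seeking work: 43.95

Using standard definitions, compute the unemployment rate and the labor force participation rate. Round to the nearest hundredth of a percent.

Employed = 4.83 + 113.69 = 118.52 million (anyone who worked, including part-time for economic reasons, counts as employed).
Unemployed = 5.37 + 1.15 = 6.52 million (jobless and actively searching, or on temporary layoff).
Labor force = 118.52 + 6.52 = 125.04 million.
Not in labor force = 11.96 + 7.62 + 0.93 + 43.95 = 64.46 million (those not working and not actively searching are outside the labor force — including those who want a job but have given up searching).
Civilian working-age population = 125.04 + 64.46 = 189.50 million.
Unemployment rate = 6.52 / 125.04 = 5.21%.
Labor force participation rate = 125.04 / 189.50 = 65.98%.

Unemployment rate ≈ 5.21%; labor force participation rate ≈ 65.98%.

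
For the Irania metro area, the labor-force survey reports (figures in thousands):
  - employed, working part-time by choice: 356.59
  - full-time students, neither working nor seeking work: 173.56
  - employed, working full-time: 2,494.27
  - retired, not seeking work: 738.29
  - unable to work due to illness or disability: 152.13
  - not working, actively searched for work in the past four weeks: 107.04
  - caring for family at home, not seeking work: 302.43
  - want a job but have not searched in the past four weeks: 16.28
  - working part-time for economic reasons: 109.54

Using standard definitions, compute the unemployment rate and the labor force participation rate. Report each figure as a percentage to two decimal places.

Unemployment rate ≈ 3.49%; labor force participation rate ≈ 68.93%.

Employed = 356.59 + 2,494.27 + 109.54 = 2,960.40 thousand (anyone who worked, including part-time for economic reasons, counts as employed).
Unemployed = 107.04 thousand.
Labor force = 2,960.40 + 107.04 = 3,067.44 thousand.
Not in labor force = 173.56 + 738.29 + 152.13 + 302.43 + 16.28 = 1,382.69 thousand (those not working and not actively searching are outside the labor force — including those who want a job but have given up searching).
Civilian working-age population = 3,067.44 + 1,382.69 = 4,450.13 thousand.
Unemployment rate = 107.04 / 3,067.44 = 3.49%.
Labor force participation rate = 3,067.44 / 4,450.13 = 68.93%.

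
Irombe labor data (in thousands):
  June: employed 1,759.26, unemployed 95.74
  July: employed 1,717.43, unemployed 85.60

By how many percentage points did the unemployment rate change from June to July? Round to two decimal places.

The unemployment rate changed by −0.41 percentage points.

June: labor force = 1,759.26 + 95.74 = 1,855.00; u = 95.74/1,855.00 = 5.16%.
July: labor force = 1,717.43 + 85.60 = 1,803.03; u = 85.60/1,803.03 = 4.75%.
Change = 4.75% − 5.16% = −0.41 pp.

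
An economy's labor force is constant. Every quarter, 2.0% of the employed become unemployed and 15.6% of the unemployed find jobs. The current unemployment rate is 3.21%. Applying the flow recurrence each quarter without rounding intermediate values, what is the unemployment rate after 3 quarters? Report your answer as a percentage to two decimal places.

Unemployment rate after three quarters ≈ 6.80%.

With a fixed labor force, u_{t+1} = u_t + s·(1−u_t) − f·u_t = u_t·(1−s−f) + s.
Here 1−s−f = 0.824 and s = 0.020.
u_1 = 0.032100 × 0.824 + 0.020 = 0.046450.
u_2 = 0.046450 × 0.824 + 0.020 = 0.058275.
u_3 = 0.058275 × 0.824 + 0.020 = 0.068019.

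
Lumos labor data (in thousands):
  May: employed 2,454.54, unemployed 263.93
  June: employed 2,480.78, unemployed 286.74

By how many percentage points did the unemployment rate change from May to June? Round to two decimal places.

May: labor force = 2,454.54 + 263.93 = 2,718.47; u = 263.93/2,718.47 = 9.71%.
June: labor force = 2,480.78 + 286.74 = 2,767.52; u = 286.74/2,767.52 = 10.36%.
Change = 10.36% − 9.71% = +0.65 pp.

The unemployment rate changed by +0.65 percentage points.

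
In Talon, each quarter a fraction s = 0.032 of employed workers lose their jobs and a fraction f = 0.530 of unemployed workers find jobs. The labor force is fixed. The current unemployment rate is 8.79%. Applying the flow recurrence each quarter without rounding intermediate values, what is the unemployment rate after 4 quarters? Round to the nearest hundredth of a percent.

Unemployment rate after four quarters ≈ 5.81%.

With a fixed labor force, u_{t+1} = u_t + s·(1−u_t) − f·u_t = u_t·(1−s−f) + s.
Here 1−s−f = 0.438 and s = 0.032.
u_1 = 0.087900 × 0.438 + 0.032 = 0.070500.
u_2 = 0.070500 × 0.438 + 0.032 = 0.062879.
u_3 = 0.062879 × 0.438 + 0.032 = 0.059541.
u_4 = 0.059541 × 0.438 + 0.032 = 0.058079.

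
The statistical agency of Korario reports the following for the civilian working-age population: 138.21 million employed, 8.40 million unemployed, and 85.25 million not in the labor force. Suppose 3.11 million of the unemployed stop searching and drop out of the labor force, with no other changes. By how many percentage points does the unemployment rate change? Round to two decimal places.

The unemployment rate changes by −2.04 percentage points.

Initially, labor force = 138.21 + 8.40 = 146.61 million, so u = 8.40/146.61 = 5.73%.
After the change, unemployed and labor force both fall by 3.11 → E = 138.21, U = 5.29, labor force = 143.50 million.
New unemployment rate = 5.29 / 143.50 = 3.69%.
Change = 3.69% − 5.73% = −2.04 percentage points.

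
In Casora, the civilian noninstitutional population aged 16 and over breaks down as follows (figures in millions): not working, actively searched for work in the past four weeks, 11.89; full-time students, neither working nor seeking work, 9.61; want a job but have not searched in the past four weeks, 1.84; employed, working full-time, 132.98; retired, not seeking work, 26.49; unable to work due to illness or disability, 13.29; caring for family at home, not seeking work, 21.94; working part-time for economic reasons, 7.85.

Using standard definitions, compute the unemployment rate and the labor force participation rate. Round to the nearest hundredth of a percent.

Unemployment rate ≈ 7.79%; labor force participation rate ≈ 67.61%.

Employed = 132.98 + 7.85 = 140.83 million (anyone who worked, including part-time for economic reasons, counts as employed).
Unemployed = 11.89 million.
Labor force = 140.83 + 11.89 = 152.72 million.
Not in labor force = 9.61 + 1.84 + 26.49 + 13.29 + 21.94 = 73.17 million (those not working and not actively searching are outside the labor force — including those who want a job but have given up searching).
Civilian working-age population = 152.72 + 73.17 = 225.89 million.
Unemployment rate = 11.89 / 152.72 = 7.79%.
Labor force participation rate = 152.72 / 225.89 = 67.61%.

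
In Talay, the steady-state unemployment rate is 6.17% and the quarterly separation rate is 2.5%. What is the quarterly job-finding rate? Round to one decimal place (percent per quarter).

From u* = s/(s+f): f = s·(1−u)/u.
f = 2.5 × (1 − 0.0617) / 0.0617 = 2.3458 / 0.0617 ≈ 38.0% per quarter.

Job-finding rate ≈ 38.0% per quarter.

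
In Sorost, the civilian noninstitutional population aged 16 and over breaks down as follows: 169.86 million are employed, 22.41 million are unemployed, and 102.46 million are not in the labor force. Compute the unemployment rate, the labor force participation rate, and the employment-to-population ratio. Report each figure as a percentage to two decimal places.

Labor force = employed + unemployed = 169.86 + 22.41 = 192.27 million.
Working-age population = 192.27 + 102.46 = 294.73 million.
Unemployment rate = 22.41 / 192.27 = 11.66%.
Labor force participation rate = 192.27 / 294.73 = 65.24%.
Employment-population ratio = 169.86 / 294.73 = 57.63%.

Unemployment rate ≈ 11.66%; labor force participation rate ≈ 65.24%; employment-population ratio ≈ 57.63%.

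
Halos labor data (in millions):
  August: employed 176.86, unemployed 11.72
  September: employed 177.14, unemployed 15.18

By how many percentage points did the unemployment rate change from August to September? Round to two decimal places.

August: labor force = 176.86 + 11.72 = 188.58; u = 11.72/188.58 = 6.21%.
September: labor force = 177.14 + 15.18 = 192.32; u = 15.18/192.32 = 7.89%.
Change = 7.89% − 6.21% = +1.68 pp.

The unemployment rate changed by +1.68 percentage points.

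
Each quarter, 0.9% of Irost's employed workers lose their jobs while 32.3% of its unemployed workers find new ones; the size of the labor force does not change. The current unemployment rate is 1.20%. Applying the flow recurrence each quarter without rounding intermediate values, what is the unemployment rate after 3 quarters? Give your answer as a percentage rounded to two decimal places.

Unemployment rate after three quarters ≈ 2.26%.

With a fixed labor force, u_{t+1} = u_t + s·(1−u_t) − f·u_t = u_t·(1−s−f) + s.
Here 1−s−f = 0.668 and s = 0.009.
u_1 = 0.012000 × 0.668 + 0.009 = 0.017016.
u_2 = 0.017016 × 0.668 + 0.009 = 0.020367.
u_3 = 0.020367 × 0.668 + 0.009 = 0.022605.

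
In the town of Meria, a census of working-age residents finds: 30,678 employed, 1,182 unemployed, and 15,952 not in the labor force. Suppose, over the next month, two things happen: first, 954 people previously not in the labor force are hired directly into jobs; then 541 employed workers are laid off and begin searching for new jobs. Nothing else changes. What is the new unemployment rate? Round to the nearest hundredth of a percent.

New unemployment rate ≈ 5.25%.

Initially, labor force = 30,678 + 1,182 = 31,860, so u = 1,182/31,860 = 3.71%.
After the first change, employed and labor force both rise by 954; unemployed unchanged → E = 31,632, U = 1,182, labor force = 32,814.
After the second change, employed falls and unemployed rises by 541; labor force unchanged → E = 31,091, U = 1,723, labor force = 32,814.
New unemployment rate = 1,723 / 32,814 = 5.25%.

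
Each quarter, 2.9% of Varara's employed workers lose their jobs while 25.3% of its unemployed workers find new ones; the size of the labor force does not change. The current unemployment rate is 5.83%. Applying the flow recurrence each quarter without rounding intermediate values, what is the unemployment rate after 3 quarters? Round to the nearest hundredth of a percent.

Unemployment rate after three quarters ≈ 8.64%.

With a fixed labor force, u_{t+1} = u_t + s·(1−u_t) − f·u_t = u_t·(1−s−f) + s.
Here 1−s−f = 0.718 and s = 0.029.
u_1 = 0.058300 × 0.718 + 0.029 = 0.070859.
u_2 = 0.070859 × 0.718 + 0.029 = 0.079877.
u_3 = 0.079877 × 0.718 + 0.029 = 0.086352.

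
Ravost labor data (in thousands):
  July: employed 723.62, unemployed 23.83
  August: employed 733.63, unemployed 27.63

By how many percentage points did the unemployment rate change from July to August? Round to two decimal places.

July: labor force = 723.62 + 23.83 = 747.45; u = 23.83/747.45 = 3.19%.
August: labor force = 733.63 + 27.63 = 761.26; u = 27.63/761.26 = 3.63%.
Change = 3.63% − 3.19% = +0.44 pp.

The unemployment rate changed by +0.44 percentage points.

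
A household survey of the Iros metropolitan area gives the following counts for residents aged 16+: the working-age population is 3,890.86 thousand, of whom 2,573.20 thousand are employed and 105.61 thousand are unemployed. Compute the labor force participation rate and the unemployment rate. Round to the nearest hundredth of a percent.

Labor force participation rate ≈ 68.85%; unemployment rate ≈ 3.94%.

Labor force = employed + unemployed = 2,573.20 + 105.61 = 2,678.81 thousand.
Unemployment rate = 105.61 / 2,678.81 = 3.94%.
Labor force participation rate = 2,678.81 / 3,890.86 = 68.85%.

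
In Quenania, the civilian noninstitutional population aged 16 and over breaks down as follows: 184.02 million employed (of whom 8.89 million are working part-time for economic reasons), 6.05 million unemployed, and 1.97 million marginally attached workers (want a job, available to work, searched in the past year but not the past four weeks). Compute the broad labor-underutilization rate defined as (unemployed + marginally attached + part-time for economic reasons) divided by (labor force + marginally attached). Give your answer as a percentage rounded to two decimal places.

Labor force = 184.02 + 6.05 = 190.07 million.
Numerator = 6.05 + 1.97 + 8.89 = 16.91 million.
Denominator = 190.07 + 1.97 = 192.04 million.
Broad rate = 16.91 / 192.04 = 8.81%.

Broad underutilization rate ≈ 8.81%.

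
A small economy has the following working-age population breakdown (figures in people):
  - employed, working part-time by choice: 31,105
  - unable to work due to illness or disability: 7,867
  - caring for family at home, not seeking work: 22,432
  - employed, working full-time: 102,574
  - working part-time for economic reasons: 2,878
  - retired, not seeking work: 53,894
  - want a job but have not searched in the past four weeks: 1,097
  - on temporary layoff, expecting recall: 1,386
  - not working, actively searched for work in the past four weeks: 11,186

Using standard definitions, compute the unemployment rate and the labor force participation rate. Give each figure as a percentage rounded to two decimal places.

Employed = 31,105 + 102,574 + 2,878 = 136,557 (anyone who worked, including part-time for economic reasons, counts as employed).
Unemployed = 1,386 + 11,186 = 12,572 (jobless and actively searching, or on temporary layoff).
Labor force = 136,557 + 12,572 = 149,129.
Not in labor force = 7,867 + 22,432 + 53,894 + 1,097 = 85,290 (those not working and not actively searching are outside the labor force — including those who want a job but have given up searching).
Civilian working-age population = 149,129 + 85,290 = 234,419.
Unemployment rate = 12,572 / 149,129 = 8.43%.
Labor force participation rate = 149,129 / 234,419 = 63.62%.

Unemployment rate ≈ 8.43%; labor force participation rate ≈ 63.62%.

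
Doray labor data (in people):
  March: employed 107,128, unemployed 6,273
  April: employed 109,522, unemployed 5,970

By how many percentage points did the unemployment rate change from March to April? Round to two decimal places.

The unemployment rate changed by −0.36 percentage points.

March: labor force = 107,128 + 6,273 = 113,401; u = 6,273/113,401 = 5.53%.
April: labor force = 109,522 + 5,970 = 115,492; u = 5,970/115,492 = 5.17%.
Change = 5.17% − 5.53% = −0.36 pp.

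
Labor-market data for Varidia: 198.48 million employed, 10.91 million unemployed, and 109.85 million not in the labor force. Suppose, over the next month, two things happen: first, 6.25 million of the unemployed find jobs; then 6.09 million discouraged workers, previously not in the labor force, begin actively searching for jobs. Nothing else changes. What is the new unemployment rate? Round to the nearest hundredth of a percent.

New unemployment rate ≈ 4.99%.

Initially, labor force = 198.48 + 10.91 = 209.39 million, so u = 10.91/209.39 = 5.21%.
After the first change, unemployed falls and employed rises by 6.25; labor force unchanged → E = 204.73, U = 4.66, labor force = 209.39 million.
After the second change, unemployed and labor force both rise by 6.09 → E = 204.73, U = 10.75, labor force = 215.48 million.
New unemployment rate = 10.75 / 215.48 = 4.99%.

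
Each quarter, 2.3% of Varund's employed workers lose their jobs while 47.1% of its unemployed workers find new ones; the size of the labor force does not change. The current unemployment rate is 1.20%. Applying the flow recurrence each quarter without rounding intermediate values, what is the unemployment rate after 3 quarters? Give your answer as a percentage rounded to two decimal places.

Unemployment rate after three quarters ≈ 4.21%.

With a fixed labor force, u_{t+1} = u_t + s·(1−u_t) − f·u_t = u_t·(1−s−f) + s.
Here 1−s−f = 0.506 and s = 0.023.
u_1 = 0.012000 × 0.506 + 0.023 = 0.029072.
u_2 = 0.029072 × 0.506 + 0.023 = 0.037710.
u_3 = 0.037710 × 0.506 + 0.023 = 0.042081.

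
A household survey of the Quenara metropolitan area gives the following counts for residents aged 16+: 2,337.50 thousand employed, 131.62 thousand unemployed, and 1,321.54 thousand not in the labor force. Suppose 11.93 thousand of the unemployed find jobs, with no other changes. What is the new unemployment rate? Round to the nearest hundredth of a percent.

New unemployment rate ≈ 4.85%.

Initially, labor force = 2,337.50 + 131.62 = 2,469.12 thousand, so u = 131.62/2,469.12 = 5.33%.
After the change, unemployed falls and employed rises by 11.93; labor force unchanged → E = 2,349.43, U = 119.69, labor force = 2,469.12 thousand.
New unemployment rate = 119.69 / 2,469.12 = 4.85%.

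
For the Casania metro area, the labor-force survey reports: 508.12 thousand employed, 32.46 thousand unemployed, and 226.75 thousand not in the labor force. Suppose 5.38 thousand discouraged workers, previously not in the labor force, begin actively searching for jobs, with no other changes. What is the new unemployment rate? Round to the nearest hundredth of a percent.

Initially, labor force = 508.12 + 32.46 = 540.58 thousand, so u = 32.46/540.58 = 6.00%.
After the change, unemployed and labor force both rise by 5.38 → E = 508.12, U = 37.84, labor force = 545.96 thousand.
New unemployment rate = 37.84 / 545.96 = 6.93%.

New unemployment rate ≈ 6.93%.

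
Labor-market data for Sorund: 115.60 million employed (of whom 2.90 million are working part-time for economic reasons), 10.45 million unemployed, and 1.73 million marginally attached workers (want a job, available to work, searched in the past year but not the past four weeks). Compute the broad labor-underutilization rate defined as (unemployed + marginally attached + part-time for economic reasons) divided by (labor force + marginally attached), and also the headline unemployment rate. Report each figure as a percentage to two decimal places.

Labor force = 115.60 + 10.45 = 126.05 million.
Numerator = 10.45 + 1.73 + 2.90 = 15.08 million.
Denominator = 126.05 + 1.73 = 127.78 million.
Broad rate = 15.08 / 127.78 = 11.80%.
Headline unemployment rate = 10.45 / 126.05 = 8.29%.

Broad underutilization rate ≈ 11.80%; headline unemployment rate ≈ 8.29%.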